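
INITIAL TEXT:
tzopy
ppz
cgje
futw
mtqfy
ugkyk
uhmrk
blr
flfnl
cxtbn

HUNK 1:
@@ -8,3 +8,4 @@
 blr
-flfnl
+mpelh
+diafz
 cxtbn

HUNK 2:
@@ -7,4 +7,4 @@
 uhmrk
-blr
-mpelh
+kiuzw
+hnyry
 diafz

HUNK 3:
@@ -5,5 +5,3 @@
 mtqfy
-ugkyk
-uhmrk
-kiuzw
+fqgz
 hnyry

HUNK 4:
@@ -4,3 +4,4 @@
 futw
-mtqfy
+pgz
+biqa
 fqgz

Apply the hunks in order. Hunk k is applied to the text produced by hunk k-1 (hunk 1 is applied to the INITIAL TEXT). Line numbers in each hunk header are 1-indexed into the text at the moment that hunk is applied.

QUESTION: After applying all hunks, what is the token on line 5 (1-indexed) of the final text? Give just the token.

Answer: pgz

Derivation:
Hunk 1: at line 8 remove [flfnl] add [mpelh,diafz] -> 11 lines: tzopy ppz cgje futw mtqfy ugkyk uhmrk blr mpelh diafz cxtbn
Hunk 2: at line 7 remove [blr,mpelh] add [kiuzw,hnyry] -> 11 lines: tzopy ppz cgje futw mtqfy ugkyk uhmrk kiuzw hnyry diafz cxtbn
Hunk 3: at line 5 remove [ugkyk,uhmrk,kiuzw] add [fqgz] -> 9 lines: tzopy ppz cgje futw mtqfy fqgz hnyry diafz cxtbn
Hunk 4: at line 4 remove [mtqfy] add [pgz,biqa] -> 10 lines: tzopy ppz cgje futw pgz biqa fqgz hnyry diafz cxtbn
Final line 5: pgz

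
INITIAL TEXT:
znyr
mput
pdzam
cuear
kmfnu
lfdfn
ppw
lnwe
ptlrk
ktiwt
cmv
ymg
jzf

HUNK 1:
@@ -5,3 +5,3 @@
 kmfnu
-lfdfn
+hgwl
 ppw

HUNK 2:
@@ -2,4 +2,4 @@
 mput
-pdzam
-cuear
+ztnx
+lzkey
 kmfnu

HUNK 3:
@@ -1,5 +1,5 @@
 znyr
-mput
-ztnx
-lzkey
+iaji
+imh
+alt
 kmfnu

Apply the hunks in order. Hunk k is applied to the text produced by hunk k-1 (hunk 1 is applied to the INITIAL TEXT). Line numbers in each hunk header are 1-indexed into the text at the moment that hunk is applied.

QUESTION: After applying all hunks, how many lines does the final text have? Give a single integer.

Hunk 1: at line 5 remove [lfdfn] add [hgwl] -> 13 lines: znyr mput pdzam cuear kmfnu hgwl ppw lnwe ptlrk ktiwt cmv ymg jzf
Hunk 2: at line 2 remove [pdzam,cuear] add [ztnx,lzkey] -> 13 lines: znyr mput ztnx lzkey kmfnu hgwl ppw lnwe ptlrk ktiwt cmv ymg jzf
Hunk 3: at line 1 remove [mput,ztnx,lzkey] add [iaji,imh,alt] -> 13 lines: znyr iaji imh alt kmfnu hgwl ppw lnwe ptlrk ktiwt cmv ymg jzf
Final line count: 13

Answer: 13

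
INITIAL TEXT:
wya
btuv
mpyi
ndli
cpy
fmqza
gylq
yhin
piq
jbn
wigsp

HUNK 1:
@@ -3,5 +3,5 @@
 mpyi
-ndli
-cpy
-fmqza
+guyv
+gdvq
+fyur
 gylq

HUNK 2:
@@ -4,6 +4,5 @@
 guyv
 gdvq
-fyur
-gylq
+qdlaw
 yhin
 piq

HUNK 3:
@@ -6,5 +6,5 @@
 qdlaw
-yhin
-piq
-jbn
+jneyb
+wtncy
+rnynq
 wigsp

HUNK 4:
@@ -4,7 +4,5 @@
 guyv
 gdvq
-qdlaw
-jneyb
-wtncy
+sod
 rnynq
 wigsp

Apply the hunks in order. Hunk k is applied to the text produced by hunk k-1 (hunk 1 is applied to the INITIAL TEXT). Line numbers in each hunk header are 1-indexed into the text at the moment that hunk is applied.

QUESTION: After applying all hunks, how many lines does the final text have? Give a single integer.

Answer: 8

Derivation:
Hunk 1: at line 3 remove [ndli,cpy,fmqza] add [guyv,gdvq,fyur] -> 11 lines: wya btuv mpyi guyv gdvq fyur gylq yhin piq jbn wigsp
Hunk 2: at line 4 remove [fyur,gylq] add [qdlaw] -> 10 lines: wya btuv mpyi guyv gdvq qdlaw yhin piq jbn wigsp
Hunk 3: at line 6 remove [yhin,piq,jbn] add [jneyb,wtncy,rnynq] -> 10 lines: wya btuv mpyi guyv gdvq qdlaw jneyb wtncy rnynq wigsp
Hunk 4: at line 4 remove [qdlaw,jneyb,wtncy] add [sod] -> 8 lines: wya btuv mpyi guyv gdvq sod rnynq wigsp
Final line count: 8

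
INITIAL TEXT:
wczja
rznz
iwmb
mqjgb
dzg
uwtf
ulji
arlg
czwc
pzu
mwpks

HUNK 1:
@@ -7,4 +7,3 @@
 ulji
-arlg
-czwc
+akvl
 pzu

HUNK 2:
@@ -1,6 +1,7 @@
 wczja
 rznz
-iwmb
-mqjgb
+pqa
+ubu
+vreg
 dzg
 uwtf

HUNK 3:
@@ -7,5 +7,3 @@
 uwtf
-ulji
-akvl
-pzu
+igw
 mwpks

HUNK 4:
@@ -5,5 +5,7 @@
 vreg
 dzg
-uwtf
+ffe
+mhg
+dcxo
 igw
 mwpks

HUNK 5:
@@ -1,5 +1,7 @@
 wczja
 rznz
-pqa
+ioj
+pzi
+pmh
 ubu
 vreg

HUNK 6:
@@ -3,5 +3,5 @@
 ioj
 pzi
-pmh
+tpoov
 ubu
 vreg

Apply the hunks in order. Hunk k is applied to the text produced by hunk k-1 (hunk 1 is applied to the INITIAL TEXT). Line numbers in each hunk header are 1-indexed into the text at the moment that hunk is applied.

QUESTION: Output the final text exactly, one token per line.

Answer: wczja
rznz
ioj
pzi
tpoov
ubu
vreg
dzg
ffe
mhg
dcxo
igw
mwpks

Derivation:
Hunk 1: at line 7 remove [arlg,czwc] add [akvl] -> 10 lines: wczja rznz iwmb mqjgb dzg uwtf ulji akvl pzu mwpks
Hunk 2: at line 1 remove [iwmb,mqjgb] add [pqa,ubu,vreg] -> 11 lines: wczja rznz pqa ubu vreg dzg uwtf ulji akvl pzu mwpks
Hunk 3: at line 7 remove [ulji,akvl,pzu] add [igw] -> 9 lines: wczja rznz pqa ubu vreg dzg uwtf igw mwpks
Hunk 4: at line 5 remove [uwtf] add [ffe,mhg,dcxo] -> 11 lines: wczja rznz pqa ubu vreg dzg ffe mhg dcxo igw mwpks
Hunk 5: at line 1 remove [pqa] add [ioj,pzi,pmh] -> 13 lines: wczja rznz ioj pzi pmh ubu vreg dzg ffe mhg dcxo igw mwpks
Hunk 6: at line 3 remove [pmh] add [tpoov] -> 13 lines: wczja rznz ioj pzi tpoov ubu vreg dzg ffe mhg dcxo igw mwpks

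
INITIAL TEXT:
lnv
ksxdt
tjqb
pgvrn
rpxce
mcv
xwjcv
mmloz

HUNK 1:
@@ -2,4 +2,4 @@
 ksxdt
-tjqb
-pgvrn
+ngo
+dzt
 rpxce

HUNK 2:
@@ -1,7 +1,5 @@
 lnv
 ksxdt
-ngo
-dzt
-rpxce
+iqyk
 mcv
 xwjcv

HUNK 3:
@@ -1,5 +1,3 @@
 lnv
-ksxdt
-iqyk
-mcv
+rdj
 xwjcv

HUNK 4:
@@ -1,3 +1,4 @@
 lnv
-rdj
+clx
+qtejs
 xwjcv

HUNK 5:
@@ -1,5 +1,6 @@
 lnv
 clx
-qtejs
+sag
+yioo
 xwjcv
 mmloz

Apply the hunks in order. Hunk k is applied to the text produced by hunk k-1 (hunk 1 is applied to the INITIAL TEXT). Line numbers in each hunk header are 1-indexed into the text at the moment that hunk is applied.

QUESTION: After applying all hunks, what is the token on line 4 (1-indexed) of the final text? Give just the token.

Answer: yioo

Derivation:
Hunk 1: at line 2 remove [tjqb,pgvrn] add [ngo,dzt] -> 8 lines: lnv ksxdt ngo dzt rpxce mcv xwjcv mmloz
Hunk 2: at line 1 remove [ngo,dzt,rpxce] add [iqyk] -> 6 lines: lnv ksxdt iqyk mcv xwjcv mmloz
Hunk 3: at line 1 remove [ksxdt,iqyk,mcv] add [rdj] -> 4 lines: lnv rdj xwjcv mmloz
Hunk 4: at line 1 remove [rdj] add [clx,qtejs] -> 5 lines: lnv clx qtejs xwjcv mmloz
Hunk 5: at line 1 remove [qtejs] add [sag,yioo] -> 6 lines: lnv clx sag yioo xwjcv mmloz
Final line 4: yioo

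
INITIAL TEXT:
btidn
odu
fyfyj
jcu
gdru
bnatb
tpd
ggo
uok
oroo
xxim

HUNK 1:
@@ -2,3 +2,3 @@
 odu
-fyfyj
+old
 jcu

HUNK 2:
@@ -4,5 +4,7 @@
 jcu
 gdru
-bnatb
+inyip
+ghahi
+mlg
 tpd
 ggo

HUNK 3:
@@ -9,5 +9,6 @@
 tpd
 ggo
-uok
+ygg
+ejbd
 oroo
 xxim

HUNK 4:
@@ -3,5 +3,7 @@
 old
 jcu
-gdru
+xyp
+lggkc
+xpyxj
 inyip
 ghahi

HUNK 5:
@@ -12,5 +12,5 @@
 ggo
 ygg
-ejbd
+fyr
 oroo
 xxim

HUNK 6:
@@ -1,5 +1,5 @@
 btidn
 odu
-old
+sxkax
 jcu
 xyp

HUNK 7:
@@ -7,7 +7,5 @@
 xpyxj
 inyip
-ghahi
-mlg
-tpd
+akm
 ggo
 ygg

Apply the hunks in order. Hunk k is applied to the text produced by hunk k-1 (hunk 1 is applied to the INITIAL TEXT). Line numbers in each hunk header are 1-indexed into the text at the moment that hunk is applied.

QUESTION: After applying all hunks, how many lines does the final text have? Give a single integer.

Answer: 14

Derivation:
Hunk 1: at line 2 remove [fyfyj] add [old] -> 11 lines: btidn odu old jcu gdru bnatb tpd ggo uok oroo xxim
Hunk 2: at line 4 remove [bnatb] add [inyip,ghahi,mlg] -> 13 lines: btidn odu old jcu gdru inyip ghahi mlg tpd ggo uok oroo xxim
Hunk 3: at line 9 remove [uok] add [ygg,ejbd] -> 14 lines: btidn odu old jcu gdru inyip ghahi mlg tpd ggo ygg ejbd oroo xxim
Hunk 4: at line 3 remove [gdru] add [xyp,lggkc,xpyxj] -> 16 lines: btidn odu old jcu xyp lggkc xpyxj inyip ghahi mlg tpd ggo ygg ejbd oroo xxim
Hunk 5: at line 12 remove [ejbd] add [fyr] -> 16 lines: btidn odu old jcu xyp lggkc xpyxj inyip ghahi mlg tpd ggo ygg fyr oroo xxim
Hunk 6: at line 1 remove [old] add [sxkax] -> 16 lines: btidn odu sxkax jcu xyp lggkc xpyxj inyip ghahi mlg tpd ggo ygg fyr oroo xxim
Hunk 7: at line 7 remove [ghahi,mlg,tpd] add [akm] -> 14 lines: btidn odu sxkax jcu xyp lggkc xpyxj inyip akm ggo ygg fyr oroo xxim
Final line count: 14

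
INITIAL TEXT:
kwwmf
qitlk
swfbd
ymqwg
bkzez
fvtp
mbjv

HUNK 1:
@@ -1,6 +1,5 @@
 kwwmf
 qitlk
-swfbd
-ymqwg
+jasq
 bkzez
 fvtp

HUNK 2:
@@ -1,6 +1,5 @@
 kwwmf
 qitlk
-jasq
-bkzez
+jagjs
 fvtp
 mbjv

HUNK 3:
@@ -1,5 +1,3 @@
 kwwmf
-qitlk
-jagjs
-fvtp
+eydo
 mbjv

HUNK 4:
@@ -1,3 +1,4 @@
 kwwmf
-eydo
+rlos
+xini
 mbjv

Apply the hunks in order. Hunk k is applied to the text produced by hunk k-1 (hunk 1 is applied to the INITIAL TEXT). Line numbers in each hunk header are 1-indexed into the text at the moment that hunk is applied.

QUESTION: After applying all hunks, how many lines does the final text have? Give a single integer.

Hunk 1: at line 1 remove [swfbd,ymqwg] add [jasq] -> 6 lines: kwwmf qitlk jasq bkzez fvtp mbjv
Hunk 2: at line 1 remove [jasq,bkzez] add [jagjs] -> 5 lines: kwwmf qitlk jagjs fvtp mbjv
Hunk 3: at line 1 remove [qitlk,jagjs,fvtp] add [eydo] -> 3 lines: kwwmf eydo mbjv
Hunk 4: at line 1 remove [eydo] add [rlos,xini] -> 4 lines: kwwmf rlos xini mbjv
Final line count: 4

Answer: 4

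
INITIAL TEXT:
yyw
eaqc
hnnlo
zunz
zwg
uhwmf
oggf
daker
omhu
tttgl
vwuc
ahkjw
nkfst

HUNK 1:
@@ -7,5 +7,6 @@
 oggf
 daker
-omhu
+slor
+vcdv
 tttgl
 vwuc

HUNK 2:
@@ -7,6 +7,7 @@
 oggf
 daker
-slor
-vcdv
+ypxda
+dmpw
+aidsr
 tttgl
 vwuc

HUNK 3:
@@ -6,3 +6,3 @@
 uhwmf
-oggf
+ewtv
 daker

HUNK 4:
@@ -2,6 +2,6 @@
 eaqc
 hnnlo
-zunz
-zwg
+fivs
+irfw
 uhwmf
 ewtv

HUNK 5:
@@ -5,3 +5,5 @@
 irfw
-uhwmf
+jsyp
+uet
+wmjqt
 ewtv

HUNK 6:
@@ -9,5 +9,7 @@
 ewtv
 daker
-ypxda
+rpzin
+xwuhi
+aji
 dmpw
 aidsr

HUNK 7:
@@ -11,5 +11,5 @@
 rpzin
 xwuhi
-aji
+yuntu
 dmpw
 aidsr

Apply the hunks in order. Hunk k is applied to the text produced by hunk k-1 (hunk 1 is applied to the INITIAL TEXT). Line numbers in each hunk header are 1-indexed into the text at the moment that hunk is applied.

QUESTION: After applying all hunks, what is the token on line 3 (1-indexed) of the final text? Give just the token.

Answer: hnnlo

Derivation:
Hunk 1: at line 7 remove [omhu] add [slor,vcdv] -> 14 lines: yyw eaqc hnnlo zunz zwg uhwmf oggf daker slor vcdv tttgl vwuc ahkjw nkfst
Hunk 2: at line 7 remove [slor,vcdv] add [ypxda,dmpw,aidsr] -> 15 lines: yyw eaqc hnnlo zunz zwg uhwmf oggf daker ypxda dmpw aidsr tttgl vwuc ahkjw nkfst
Hunk 3: at line 6 remove [oggf] add [ewtv] -> 15 lines: yyw eaqc hnnlo zunz zwg uhwmf ewtv daker ypxda dmpw aidsr tttgl vwuc ahkjw nkfst
Hunk 4: at line 2 remove [zunz,zwg] add [fivs,irfw] -> 15 lines: yyw eaqc hnnlo fivs irfw uhwmf ewtv daker ypxda dmpw aidsr tttgl vwuc ahkjw nkfst
Hunk 5: at line 5 remove [uhwmf] add [jsyp,uet,wmjqt] -> 17 lines: yyw eaqc hnnlo fivs irfw jsyp uet wmjqt ewtv daker ypxda dmpw aidsr tttgl vwuc ahkjw nkfst
Hunk 6: at line 9 remove [ypxda] add [rpzin,xwuhi,aji] -> 19 lines: yyw eaqc hnnlo fivs irfw jsyp uet wmjqt ewtv daker rpzin xwuhi aji dmpw aidsr tttgl vwuc ahkjw nkfst
Hunk 7: at line 11 remove [aji] add [yuntu] -> 19 lines: yyw eaqc hnnlo fivs irfw jsyp uet wmjqt ewtv daker rpzin xwuhi yuntu dmpw aidsr tttgl vwuc ahkjw nkfst
Final line 3: hnnlo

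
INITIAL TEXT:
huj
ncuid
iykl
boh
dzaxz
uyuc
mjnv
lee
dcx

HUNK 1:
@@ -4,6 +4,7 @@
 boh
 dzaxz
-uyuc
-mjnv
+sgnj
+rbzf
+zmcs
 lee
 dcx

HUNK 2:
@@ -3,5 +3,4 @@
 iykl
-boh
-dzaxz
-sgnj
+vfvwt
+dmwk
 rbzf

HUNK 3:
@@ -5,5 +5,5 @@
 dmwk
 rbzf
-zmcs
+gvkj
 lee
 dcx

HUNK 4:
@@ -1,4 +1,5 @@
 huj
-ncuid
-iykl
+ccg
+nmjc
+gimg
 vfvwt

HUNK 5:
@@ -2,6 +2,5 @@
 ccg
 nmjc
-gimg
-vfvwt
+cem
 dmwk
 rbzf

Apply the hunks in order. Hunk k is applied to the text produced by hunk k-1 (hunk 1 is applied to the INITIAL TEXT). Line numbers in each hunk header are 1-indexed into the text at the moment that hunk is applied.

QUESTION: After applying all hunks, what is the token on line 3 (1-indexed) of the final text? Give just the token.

Answer: nmjc

Derivation:
Hunk 1: at line 4 remove [uyuc,mjnv] add [sgnj,rbzf,zmcs] -> 10 lines: huj ncuid iykl boh dzaxz sgnj rbzf zmcs lee dcx
Hunk 2: at line 3 remove [boh,dzaxz,sgnj] add [vfvwt,dmwk] -> 9 lines: huj ncuid iykl vfvwt dmwk rbzf zmcs lee dcx
Hunk 3: at line 5 remove [zmcs] add [gvkj] -> 9 lines: huj ncuid iykl vfvwt dmwk rbzf gvkj lee dcx
Hunk 4: at line 1 remove [ncuid,iykl] add [ccg,nmjc,gimg] -> 10 lines: huj ccg nmjc gimg vfvwt dmwk rbzf gvkj lee dcx
Hunk 5: at line 2 remove [gimg,vfvwt] add [cem] -> 9 lines: huj ccg nmjc cem dmwk rbzf gvkj lee dcx
Final line 3: nmjc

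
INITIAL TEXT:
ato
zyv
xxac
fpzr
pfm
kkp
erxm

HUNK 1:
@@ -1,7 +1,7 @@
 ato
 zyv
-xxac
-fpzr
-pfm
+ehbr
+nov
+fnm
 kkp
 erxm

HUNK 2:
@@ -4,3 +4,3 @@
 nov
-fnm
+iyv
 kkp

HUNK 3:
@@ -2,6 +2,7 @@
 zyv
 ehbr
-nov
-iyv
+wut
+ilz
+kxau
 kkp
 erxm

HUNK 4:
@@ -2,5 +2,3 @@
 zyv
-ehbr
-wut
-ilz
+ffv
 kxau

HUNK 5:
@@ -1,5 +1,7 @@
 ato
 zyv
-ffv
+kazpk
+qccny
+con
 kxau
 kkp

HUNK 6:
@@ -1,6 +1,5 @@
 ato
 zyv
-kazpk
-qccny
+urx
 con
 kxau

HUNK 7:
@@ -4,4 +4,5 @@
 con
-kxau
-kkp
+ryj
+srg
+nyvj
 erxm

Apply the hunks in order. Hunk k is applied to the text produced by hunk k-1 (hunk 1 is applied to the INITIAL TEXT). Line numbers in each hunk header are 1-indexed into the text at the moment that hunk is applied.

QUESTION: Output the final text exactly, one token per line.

Hunk 1: at line 1 remove [xxac,fpzr,pfm] add [ehbr,nov,fnm] -> 7 lines: ato zyv ehbr nov fnm kkp erxm
Hunk 2: at line 4 remove [fnm] add [iyv] -> 7 lines: ato zyv ehbr nov iyv kkp erxm
Hunk 3: at line 2 remove [nov,iyv] add [wut,ilz,kxau] -> 8 lines: ato zyv ehbr wut ilz kxau kkp erxm
Hunk 4: at line 2 remove [ehbr,wut,ilz] add [ffv] -> 6 lines: ato zyv ffv kxau kkp erxm
Hunk 5: at line 1 remove [ffv] add [kazpk,qccny,con] -> 8 lines: ato zyv kazpk qccny con kxau kkp erxm
Hunk 6: at line 1 remove [kazpk,qccny] add [urx] -> 7 lines: ato zyv urx con kxau kkp erxm
Hunk 7: at line 4 remove [kxau,kkp] add [ryj,srg,nyvj] -> 8 lines: ato zyv urx con ryj srg nyvj erxm

Answer: ato
zyv
urx
con
ryj
srg
nyvj
erxm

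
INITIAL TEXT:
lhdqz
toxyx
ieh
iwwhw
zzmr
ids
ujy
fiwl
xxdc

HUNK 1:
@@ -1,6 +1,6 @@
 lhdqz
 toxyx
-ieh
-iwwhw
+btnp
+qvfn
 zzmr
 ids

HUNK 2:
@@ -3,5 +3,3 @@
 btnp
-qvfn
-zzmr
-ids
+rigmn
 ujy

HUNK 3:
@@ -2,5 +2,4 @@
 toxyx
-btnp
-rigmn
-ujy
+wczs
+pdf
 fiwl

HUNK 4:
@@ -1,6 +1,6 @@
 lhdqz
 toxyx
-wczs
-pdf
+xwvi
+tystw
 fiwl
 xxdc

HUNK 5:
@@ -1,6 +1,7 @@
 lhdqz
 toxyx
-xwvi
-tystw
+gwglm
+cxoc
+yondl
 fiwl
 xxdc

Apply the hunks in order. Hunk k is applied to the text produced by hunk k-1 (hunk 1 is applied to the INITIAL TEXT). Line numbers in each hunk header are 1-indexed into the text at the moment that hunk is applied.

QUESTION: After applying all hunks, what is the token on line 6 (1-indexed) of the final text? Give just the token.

Answer: fiwl

Derivation:
Hunk 1: at line 1 remove [ieh,iwwhw] add [btnp,qvfn] -> 9 lines: lhdqz toxyx btnp qvfn zzmr ids ujy fiwl xxdc
Hunk 2: at line 3 remove [qvfn,zzmr,ids] add [rigmn] -> 7 lines: lhdqz toxyx btnp rigmn ujy fiwl xxdc
Hunk 3: at line 2 remove [btnp,rigmn,ujy] add [wczs,pdf] -> 6 lines: lhdqz toxyx wczs pdf fiwl xxdc
Hunk 4: at line 1 remove [wczs,pdf] add [xwvi,tystw] -> 6 lines: lhdqz toxyx xwvi tystw fiwl xxdc
Hunk 5: at line 1 remove [xwvi,tystw] add [gwglm,cxoc,yondl] -> 7 lines: lhdqz toxyx gwglm cxoc yondl fiwl xxdc
Final line 6: fiwl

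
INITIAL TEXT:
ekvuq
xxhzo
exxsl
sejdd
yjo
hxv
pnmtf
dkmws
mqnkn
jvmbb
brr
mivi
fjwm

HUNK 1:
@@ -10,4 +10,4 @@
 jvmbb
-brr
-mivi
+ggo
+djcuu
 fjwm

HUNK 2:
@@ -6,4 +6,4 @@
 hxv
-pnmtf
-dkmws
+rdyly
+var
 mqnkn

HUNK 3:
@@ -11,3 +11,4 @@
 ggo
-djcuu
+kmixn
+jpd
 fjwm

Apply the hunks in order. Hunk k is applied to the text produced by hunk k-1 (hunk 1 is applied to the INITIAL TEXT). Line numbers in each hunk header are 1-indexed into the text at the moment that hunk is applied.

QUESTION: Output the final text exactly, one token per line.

Hunk 1: at line 10 remove [brr,mivi] add [ggo,djcuu] -> 13 lines: ekvuq xxhzo exxsl sejdd yjo hxv pnmtf dkmws mqnkn jvmbb ggo djcuu fjwm
Hunk 2: at line 6 remove [pnmtf,dkmws] add [rdyly,var] -> 13 lines: ekvuq xxhzo exxsl sejdd yjo hxv rdyly var mqnkn jvmbb ggo djcuu fjwm
Hunk 3: at line 11 remove [djcuu] add [kmixn,jpd] -> 14 lines: ekvuq xxhzo exxsl sejdd yjo hxv rdyly var mqnkn jvmbb ggo kmixn jpd fjwm

Answer: ekvuq
xxhzo
exxsl
sejdd
yjo
hxv
rdyly
var
mqnkn
jvmbb
ggo
kmixn
jpd
fjwm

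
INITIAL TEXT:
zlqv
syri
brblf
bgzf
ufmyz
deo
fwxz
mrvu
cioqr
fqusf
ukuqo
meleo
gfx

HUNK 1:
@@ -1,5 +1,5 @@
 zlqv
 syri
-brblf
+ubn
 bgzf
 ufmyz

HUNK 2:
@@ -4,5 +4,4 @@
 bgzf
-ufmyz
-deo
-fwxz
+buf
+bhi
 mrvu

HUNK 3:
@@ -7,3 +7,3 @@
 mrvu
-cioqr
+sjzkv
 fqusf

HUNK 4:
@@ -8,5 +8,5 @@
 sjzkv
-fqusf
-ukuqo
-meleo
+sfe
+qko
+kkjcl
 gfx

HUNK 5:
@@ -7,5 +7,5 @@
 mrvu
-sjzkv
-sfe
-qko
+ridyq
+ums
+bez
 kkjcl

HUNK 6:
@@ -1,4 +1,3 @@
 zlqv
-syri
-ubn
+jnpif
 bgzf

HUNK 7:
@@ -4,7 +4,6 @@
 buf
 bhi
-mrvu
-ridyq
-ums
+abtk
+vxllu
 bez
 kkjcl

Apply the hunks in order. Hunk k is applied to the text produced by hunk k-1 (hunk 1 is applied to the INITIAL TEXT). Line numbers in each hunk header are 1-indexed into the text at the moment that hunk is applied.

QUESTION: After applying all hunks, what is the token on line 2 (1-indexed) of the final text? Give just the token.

Answer: jnpif

Derivation:
Hunk 1: at line 1 remove [brblf] add [ubn] -> 13 lines: zlqv syri ubn bgzf ufmyz deo fwxz mrvu cioqr fqusf ukuqo meleo gfx
Hunk 2: at line 4 remove [ufmyz,deo,fwxz] add [buf,bhi] -> 12 lines: zlqv syri ubn bgzf buf bhi mrvu cioqr fqusf ukuqo meleo gfx
Hunk 3: at line 7 remove [cioqr] add [sjzkv] -> 12 lines: zlqv syri ubn bgzf buf bhi mrvu sjzkv fqusf ukuqo meleo gfx
Hunk 4: at line 8 remove [fqusf,ukuqo,meleo] add [sfe,qko,kkjcl] -> 12 lines: zlqv syri ubn bgzf buf bhi mrvu sjzkv sfe qko kkjcl gfx
Hunk 5: at line 7 remove [sjzkv,sfe,qko] add [ridyq,ums,bez] -> 12 lines: zlqv syri ubn bgzf buf bhi mrvu ridyq ums bez kkjcl gfx
Hunk 6: at line 1 remove [syri,ubn] add [jnpif] -> 11 lines: zlqv jnpif bgzf buf bhi mrvu ridyq ums bez kkjcl gfx
Hunk 7: at line 4 remove [mrvu,ridyq,ums] add [abtk,vxllu] -> 10 lines: zlqv jnpif bgzf buf bhi abtk vxllu bez kkjcl gfx
Final line 2: jnpif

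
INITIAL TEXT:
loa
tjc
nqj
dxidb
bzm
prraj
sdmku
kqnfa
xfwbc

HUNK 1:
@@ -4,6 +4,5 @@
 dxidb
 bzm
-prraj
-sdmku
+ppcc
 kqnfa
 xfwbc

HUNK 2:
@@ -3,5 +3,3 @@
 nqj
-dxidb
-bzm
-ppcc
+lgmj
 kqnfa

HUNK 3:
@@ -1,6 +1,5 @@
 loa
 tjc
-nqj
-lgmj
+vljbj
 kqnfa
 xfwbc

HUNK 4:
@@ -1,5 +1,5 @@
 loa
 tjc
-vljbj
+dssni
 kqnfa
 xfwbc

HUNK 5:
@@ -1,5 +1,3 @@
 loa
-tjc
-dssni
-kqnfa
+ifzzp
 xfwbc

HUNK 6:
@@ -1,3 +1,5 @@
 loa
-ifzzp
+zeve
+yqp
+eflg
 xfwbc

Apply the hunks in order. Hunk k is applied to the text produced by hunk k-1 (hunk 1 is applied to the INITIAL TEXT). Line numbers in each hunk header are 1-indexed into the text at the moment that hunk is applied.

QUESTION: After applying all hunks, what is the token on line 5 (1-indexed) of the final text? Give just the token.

Answer: xfwbc

Derivation:
Hunk 1: at line 4 remove [prraj,sdmku] add [ppcc] -> 8 lines: loa tjc nqj dxidb bzm ppcc kqnfa xfwbc
Hunk 2: at line 3 remove [dxidb,bzm,ppcc] add [lgmj] -> 6 lines: loa tjc nqj lgmj kqnfa xfwbc
Hunk 3: at line 1 remove [nqj,lgmj] add [vljbj] -> 5 lines: loa tjc vljbj kqnfa xfwbc
Hunk 4: at line 1 remove [vljbj] add [dssni] -> 5 lines: loa tjc dssni kqnfa xfwbc
Hunk 5: at line 1 remove [tjc,dssni,kqnfa] add [ifzzp] -> 3 lines: loa ifzzp xfwbc
Hunk 6: at line 1 remove [ifzzp] add [zeve,yqp,eflg] -> 5 lines: loa zeve yqp eflg xfwbc
Final line 5: xfwbc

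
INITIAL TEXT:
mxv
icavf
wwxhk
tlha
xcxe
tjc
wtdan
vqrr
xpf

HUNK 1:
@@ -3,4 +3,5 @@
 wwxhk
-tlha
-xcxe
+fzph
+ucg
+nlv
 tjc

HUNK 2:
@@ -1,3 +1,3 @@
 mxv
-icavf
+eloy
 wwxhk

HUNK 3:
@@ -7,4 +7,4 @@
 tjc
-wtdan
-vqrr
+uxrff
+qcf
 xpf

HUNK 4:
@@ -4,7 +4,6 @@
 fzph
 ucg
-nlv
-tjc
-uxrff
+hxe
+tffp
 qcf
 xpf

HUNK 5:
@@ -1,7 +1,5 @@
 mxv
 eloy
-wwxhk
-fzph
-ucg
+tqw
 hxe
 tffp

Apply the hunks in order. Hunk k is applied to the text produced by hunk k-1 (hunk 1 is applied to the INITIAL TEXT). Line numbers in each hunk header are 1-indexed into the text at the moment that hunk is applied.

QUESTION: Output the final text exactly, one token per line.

Hunk 1: at line 3 remove [tlha,xcxe] add [fzph,ucg,nlv] -> 10 lines: mxv icavf wwxhk fzph ucg nlv tjc wtdan vqrr xpf
Hunk 2: at line 1 remove [icavf] add [eloy] -> 10 lines: mxv eloy wwxhk fzph ucg nlv tjc wtdan vqrr xpf
Hunk 3: at line 7 remove [wtdan,vqrr] add [uxrff,qcf] -> 10 lines: mxv eloy wwxhk fzph ucg nlv tjc uxrff qcf xpf
Hunk 4: at line 4 remove [nlv,tjc,uxrff] add [hxe,tffp] -> 9 lines: mxv eloy wwxhk fzph ucg hxe tffp qcf xpf
Hunk 5: at line 1 remove [wwxhk,fzph,ucg] add [tqw] -> 7 lines: mxv eloy tqw hxe tffp qcf xpf

Answer: mxv
eloy
tqw
hxe
tffp
qcf
xpf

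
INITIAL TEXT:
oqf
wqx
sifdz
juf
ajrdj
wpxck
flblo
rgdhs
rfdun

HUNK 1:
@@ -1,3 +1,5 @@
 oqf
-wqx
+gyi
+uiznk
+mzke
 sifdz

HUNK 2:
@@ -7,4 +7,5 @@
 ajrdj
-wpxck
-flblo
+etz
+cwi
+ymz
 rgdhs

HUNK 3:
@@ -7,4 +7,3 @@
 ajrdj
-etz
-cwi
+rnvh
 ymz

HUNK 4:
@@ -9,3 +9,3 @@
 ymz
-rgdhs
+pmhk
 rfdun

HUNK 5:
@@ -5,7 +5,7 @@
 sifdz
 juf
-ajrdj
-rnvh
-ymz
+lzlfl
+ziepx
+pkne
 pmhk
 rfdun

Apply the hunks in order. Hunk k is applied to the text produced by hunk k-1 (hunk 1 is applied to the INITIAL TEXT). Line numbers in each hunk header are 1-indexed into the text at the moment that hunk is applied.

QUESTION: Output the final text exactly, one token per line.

Hunk 1: at line 1 remove [wqx] add [gyi,uiznk,mzke] -> 11 lines: oqf gyi uiznk mzke sifdz juf ajrdj wpxck flblo rgdhs rfdun
Hunk 2: at line 7 remove [wpxck,flblo] add [etz,cwi,ymz] -> 12 lines: oqf gyi uiznk mzke sifdz juf ajrdj etz cwi ymz rgdhs rfdun
Hunk 3: at line 7 remove [etz,cwi] add [rnvh] -> 11 lines: oqf gyi uiznk mzke sifdz juf ajrdj rnvh ymz rgdhs rfdun
Hunk 4: at line 9 remove [rgdhs] add [pmhk] -> 11 lines: oqf gyi uiznk mzke sifdz juf ajrdj rnvh ymz pmhk rfdun
Hunk 5: at line 5 remove [ajrdj,rnvh,ymz] add [lzlfl,ziepx,pkne] -> 11 lines: oqf gyi uiznk mzke sifdz juf lzlfl ziepx pkne pmhk rfdun

Answer: oqf
gyi
uiznk
mzke
sifdz
juf
lzlfl
ziepx
pkne
pmhk
rfdun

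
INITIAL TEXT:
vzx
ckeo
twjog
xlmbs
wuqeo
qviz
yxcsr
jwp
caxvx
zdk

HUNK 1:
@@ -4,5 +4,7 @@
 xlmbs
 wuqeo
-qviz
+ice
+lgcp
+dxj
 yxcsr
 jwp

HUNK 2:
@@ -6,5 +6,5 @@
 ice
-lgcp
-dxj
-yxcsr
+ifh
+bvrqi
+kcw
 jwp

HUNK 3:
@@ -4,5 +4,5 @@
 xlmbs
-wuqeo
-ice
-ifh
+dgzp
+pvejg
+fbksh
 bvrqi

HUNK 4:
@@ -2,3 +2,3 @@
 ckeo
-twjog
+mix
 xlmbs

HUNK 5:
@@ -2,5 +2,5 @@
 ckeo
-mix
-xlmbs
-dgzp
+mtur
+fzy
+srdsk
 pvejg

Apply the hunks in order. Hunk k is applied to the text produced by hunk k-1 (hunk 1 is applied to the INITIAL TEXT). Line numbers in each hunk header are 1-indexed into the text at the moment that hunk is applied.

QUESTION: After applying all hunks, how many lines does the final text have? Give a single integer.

Hunk 1: at line 4 remove [qviz] add [ice,lgcp,dxj] -> 12 lines: vzx ckeo twjog xlmbs wuqeo ice lgcp dxj yxcsr jwp caxvx zdk
Hunk 2: at line 6 remove [lgcp,dxj,yxcsr] add [ifh,bvrqi,kcw] -> 12 lines: vzx ckeo twjog xlmbs wuqeo ice ifh bvrqi kcw jwp caxvx zdk
Hunk 3: at line 4 remove [wuqeo,ice,ifh] add [dgzp,pvejg,fbksh] -> 12 lines: vzx ckeo twjog xlmbs dgzp pvejg fbksh bvrqi kcw jwp caxvx zdk
Hunk 4: at line 2 remove [twjog] add [mix] -> 12 lines: vzx ckeo mix xlmbs dgzp pvejg fbksh bvrqi kcw jwp caxvx zdk
Hunk 5: at line 2 remove [mix,xlmbs,dgzp] add [mtur,fzy,srdsk] -> 12 lines: vzx ckeo mtur fzy srdsk pvejg fbksh bvrqi kcw jwp caxvx zdk
Final line count: 12

Answer: 12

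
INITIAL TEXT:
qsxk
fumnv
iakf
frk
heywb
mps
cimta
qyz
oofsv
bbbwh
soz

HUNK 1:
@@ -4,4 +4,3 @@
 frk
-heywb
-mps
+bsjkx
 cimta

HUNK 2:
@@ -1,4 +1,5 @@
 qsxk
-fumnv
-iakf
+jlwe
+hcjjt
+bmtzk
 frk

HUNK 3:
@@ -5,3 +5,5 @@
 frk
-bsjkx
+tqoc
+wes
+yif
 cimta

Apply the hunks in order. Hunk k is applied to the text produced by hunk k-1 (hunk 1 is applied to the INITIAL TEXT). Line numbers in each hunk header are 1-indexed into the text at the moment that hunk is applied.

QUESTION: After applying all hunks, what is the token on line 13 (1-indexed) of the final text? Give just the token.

Answer: soz

Derivation:
Hunk 1: at line 4 remove [heywb,mps] add [bsjkx] -> 10 lines: qsxk fumnv iakf frk bsjkx cimta qyz oofsv bbbwh soz
Hunk 2: at line 1 remove [fumnv,iakf] add [jlwe,hcjjt,bmtzk] -> 11 lines: qsxk jlwe hcjjt bmtzk frk bsjkx cimta qyz oofsv bbbwh soz
Hunk 3: at line 5 remove [bsjkx] add [tqoc,wes,yif] -> 13 lines: qsxk jlwe hcjjt bmtzk frk tqoc wes yif cimta qyz oofsv bbbwh soz
Final line 13: soz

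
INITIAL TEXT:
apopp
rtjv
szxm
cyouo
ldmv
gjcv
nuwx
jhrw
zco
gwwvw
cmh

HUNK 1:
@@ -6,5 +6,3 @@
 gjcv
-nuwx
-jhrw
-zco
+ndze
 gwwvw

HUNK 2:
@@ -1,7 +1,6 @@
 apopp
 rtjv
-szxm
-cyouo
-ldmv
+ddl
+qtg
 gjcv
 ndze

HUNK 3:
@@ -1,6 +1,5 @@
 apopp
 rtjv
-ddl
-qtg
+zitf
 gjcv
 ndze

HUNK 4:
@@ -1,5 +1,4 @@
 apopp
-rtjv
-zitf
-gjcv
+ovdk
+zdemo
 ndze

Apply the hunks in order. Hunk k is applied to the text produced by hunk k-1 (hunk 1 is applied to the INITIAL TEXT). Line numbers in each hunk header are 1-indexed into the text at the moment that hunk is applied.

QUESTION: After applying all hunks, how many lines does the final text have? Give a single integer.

Answer: 6

Derivation:
Hunk 1: at line 6 remove [nuwx,jhrw,zco] add [ndze] -> 9 lines: apopp rtjv szxm cyouo ldmv gjcv ndze gwwvw cmh
Hunk 2: at line 1 remove [szxm,cyouo,ldmv] add [ddl,qtg] -> 8 lines: apopp rtjv ddl qtg gjcv ndze gwwvw cmh
Hunk 3: at line 1 remove [ddl,qtg] add [zitf] -> 7 lines: apopp rtjv zitf gjcv ndze gwwvw cmh
Hunk 4: at line 1 remove [rtjv,zitf,gjcv] add [ovdk,zdemo] -> 6 lines: apopp ovdk zdemo ndze gwwvw cmh
Final line count: 6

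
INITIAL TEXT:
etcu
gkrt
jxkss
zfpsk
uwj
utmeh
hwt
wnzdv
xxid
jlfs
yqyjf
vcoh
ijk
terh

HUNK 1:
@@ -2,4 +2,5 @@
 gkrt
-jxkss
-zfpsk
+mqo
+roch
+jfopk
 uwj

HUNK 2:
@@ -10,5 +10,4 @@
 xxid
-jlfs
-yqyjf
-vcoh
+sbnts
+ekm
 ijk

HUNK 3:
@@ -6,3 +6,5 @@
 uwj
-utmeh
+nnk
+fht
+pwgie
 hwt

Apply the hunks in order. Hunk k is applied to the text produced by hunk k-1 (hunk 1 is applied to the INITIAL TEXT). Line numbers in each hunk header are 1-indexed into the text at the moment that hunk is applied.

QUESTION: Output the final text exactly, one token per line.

Hunk 1: at line 2 remove [jxkss,zfpsk] add [mqo,roch,jfopk] -> 15 lines: etcu gkrt mqo roch jfopk uwj utmeh hwt wnzdv xxid jlfs yqyjf vcoh ijk terh
Hunk 2: at line 10 remove [jlfs,yqyjf,vcoh] add [sbnts,ekm] -> 14 lines: etcu gkrt mqo roch jfopk uwj utmeh hwt wnzdv xxid sbnts ekm ijk terh
Hunk 3: at line 6 remove [utmeh] add [nnk,fht,pwgie] -> 16 lines: etcu gkrt mqo roch jfopk uwj nnk fht pwgie hwt wnzdv xxid sbnts ekm ijk terh

Answer: etcu
gkrt
mqo
roch
jfopk
uwj
nnk
fht
pwgie
hwt
wnzdv
xxid
sbnts
ekm
ijk
terh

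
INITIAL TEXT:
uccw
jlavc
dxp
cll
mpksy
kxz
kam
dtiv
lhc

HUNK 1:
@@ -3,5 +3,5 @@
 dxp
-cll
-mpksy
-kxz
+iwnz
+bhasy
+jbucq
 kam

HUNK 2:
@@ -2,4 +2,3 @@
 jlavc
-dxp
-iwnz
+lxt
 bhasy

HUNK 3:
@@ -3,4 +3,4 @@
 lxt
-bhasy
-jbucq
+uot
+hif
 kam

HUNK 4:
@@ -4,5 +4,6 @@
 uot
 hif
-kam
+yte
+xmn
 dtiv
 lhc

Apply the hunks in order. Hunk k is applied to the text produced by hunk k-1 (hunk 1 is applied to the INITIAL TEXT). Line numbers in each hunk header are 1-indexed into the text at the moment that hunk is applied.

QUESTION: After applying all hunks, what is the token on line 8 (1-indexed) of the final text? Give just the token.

Hunk 1: at line 3 remove [cll,mpksy,kxz] add [iwnz,bhasy,jbucq] -> 9 lines: uccw jlavc dxp iwnz bhasy jbucq kam dtiv lhc
Hunk 2: at line 2 remove [dxp,iwnz] add [lxt] -> 8 lines: uccw jlavc lxt bhasy jbucq kam dtiv lhc
Hunk 3: at line 3 remove [bhasy,jbucq] add [uot,hif] -> 8 lines: uccw jlavc lxt uot hif kam dtiv lhc
Hunk 4: at line 4 remove [kam] add [yte,xmn] -> 9 lines: uccw jlavc lxt uot hif yte xmn dtiv lhc
Final line 8: dtiv

Answer: dtiv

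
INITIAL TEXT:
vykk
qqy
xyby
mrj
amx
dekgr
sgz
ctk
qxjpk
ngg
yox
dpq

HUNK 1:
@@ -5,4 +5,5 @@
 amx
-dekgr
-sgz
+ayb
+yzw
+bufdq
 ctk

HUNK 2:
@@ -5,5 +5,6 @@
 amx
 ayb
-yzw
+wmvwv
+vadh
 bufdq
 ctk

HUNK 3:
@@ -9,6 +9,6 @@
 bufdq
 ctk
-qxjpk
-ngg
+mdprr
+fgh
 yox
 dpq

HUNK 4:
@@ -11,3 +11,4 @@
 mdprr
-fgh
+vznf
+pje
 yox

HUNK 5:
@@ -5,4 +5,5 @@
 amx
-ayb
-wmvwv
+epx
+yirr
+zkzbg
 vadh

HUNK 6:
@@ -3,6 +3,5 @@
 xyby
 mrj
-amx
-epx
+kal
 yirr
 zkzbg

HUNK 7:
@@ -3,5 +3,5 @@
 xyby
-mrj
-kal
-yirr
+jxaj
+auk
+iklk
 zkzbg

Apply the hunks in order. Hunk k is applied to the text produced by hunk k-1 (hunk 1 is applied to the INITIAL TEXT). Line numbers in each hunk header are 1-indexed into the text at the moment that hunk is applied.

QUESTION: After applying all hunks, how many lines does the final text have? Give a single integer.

Answer: 15

Derivation:
Hunk 1: at line 5 remove [dekgr,sgz] add [ayb,yzw,bufdq] -> 13 lines: vykk qqy xyby mrj amx ayb yzw bufdq ctk qxjpk ngg yox dpq
Hunk 2: at line 5 remove [yzw] add [wmvwv,vadh] -> 14 lines: vykk qqy xyby mrj amx ayb wmvwv vadh bufdq ctk qxjpk ngg yox dpq
Hunk 3: at line 9 remove [qxjpk,ngg] add [mdprr,fgh] -> 14 lines: vykk qqy xyby mrj amx ayb wmvwv vadh bufdq ctk mdprr fgh yox dpq
Hunk 4: at line 11 remove [fgh] add [vznf,pje] -> 15 lines: vykk qqy xyby mrj amx ayb wmvwv vadh bufdq ctk mdprr vznf pje yox dpq
Hunk 5: at line 5 remove [ayb,wmvwv] add [epx,yirr,zkzbg] -> 16 lines: vykk qqy xyby mrj amx epx yirr zkzbg vadh bufdq ctk mdprr vznf pje yox dpq
Hunk 6: at line 3 remove [amx,epx] add [kal] -> 15 lines: vykk qqy xyby mrj kal yirr zkzbg vadh bufdq ctk mdprr vznf pje yox dpq
Hunk 7: at line 3 remove [mrj,kal,yirr] add [jxaj,auk,iklk] -> 15 lines: vykk qqy xyby jxaj auk iklk zkzbg vadh bufdq ctk mdprr vznf pje yox dpq
Final line count: 15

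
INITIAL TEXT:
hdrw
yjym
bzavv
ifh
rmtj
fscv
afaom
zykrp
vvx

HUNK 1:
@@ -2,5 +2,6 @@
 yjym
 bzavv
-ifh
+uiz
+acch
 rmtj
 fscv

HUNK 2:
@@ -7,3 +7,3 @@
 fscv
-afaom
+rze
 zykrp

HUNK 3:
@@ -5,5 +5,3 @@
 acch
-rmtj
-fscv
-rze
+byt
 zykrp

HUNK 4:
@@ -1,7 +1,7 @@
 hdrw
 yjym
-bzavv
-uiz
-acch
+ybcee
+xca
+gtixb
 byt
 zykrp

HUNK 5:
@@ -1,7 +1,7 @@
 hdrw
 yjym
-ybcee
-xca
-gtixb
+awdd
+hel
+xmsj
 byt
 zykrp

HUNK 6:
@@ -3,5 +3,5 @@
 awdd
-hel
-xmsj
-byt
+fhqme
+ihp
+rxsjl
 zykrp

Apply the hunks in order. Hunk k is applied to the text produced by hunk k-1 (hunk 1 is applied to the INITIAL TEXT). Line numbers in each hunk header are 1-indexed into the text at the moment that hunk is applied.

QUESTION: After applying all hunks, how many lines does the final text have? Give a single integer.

Answer: 8

Derivation:
Hunk 1: at line 2 remove [ifh] add [uiz,acch] -> 10 lines: hdrw yjym bzavv uiz acch rmtj fscv afaom zykrp vvx
Hunk 2: at line 7 remove [afaom] add [rze] -> 10 lines: hdrw yjym bzavv uiz acch rmtj fscv rze zykrp vvx
Hunk 3: at line 5 remove [rmtj,fscv,rze] add [byt] -> 8 lines: hdrw yjym bzavv uiz acch byt zykrp vvx
Hunk 4: at line 1 remove [bzavv,uiz,acch] add [ybcee,xca,gtixb] -> 8 lines: hdrw yjym ybcee xca gtixb byt zykrp vvx
Hunk 5: at line 1 remove [ybcee,xca,gtixb] add [awdd,hel,xmsj] -> 8 lines: hdrw yjym awdd hel xmsj byt zykrp vvx
Hunk 6: at line 3 remove [hel,xmsj,byt] add [fhqme,ihp,rxsjl] -> 8 lines: hdrw yjym awdd fhqme ihp rxsjl zykrp vvx
Final line count: 8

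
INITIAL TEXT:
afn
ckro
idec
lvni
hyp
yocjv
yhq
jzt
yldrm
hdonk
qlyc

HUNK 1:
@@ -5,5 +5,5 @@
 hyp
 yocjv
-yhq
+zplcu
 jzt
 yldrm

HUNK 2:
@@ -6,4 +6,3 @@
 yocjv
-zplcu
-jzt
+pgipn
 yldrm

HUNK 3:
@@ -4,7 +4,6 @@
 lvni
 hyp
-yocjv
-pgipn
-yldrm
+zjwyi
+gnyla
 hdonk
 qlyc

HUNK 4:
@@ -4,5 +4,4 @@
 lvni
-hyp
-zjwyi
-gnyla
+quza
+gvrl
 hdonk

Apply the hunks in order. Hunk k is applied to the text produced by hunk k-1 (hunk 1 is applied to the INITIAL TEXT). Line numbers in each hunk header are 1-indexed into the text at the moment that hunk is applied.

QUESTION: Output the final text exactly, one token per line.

Answer: afn
ckro
idec
lvni
quza
gvrl
hdonk
qlyc

Derivation:
Hunk 1: at line 5 remove [yhq] add [zplcu] -> 11 lines: afn ckro idec lvni hyp yocjv zplcu jzt yldrm hdonk qlyc
Hunk 2: at line 6 remove [zplcu,jzt] add [pgipn] -> 10 lines: afn ckro idec lvni hyp yocjv pgipn yldrm hdonk qlyc
Hunk 3: at line 4 remove [yocjv,pgipn,yldrm] add [zjwyi,gnyla] -> 9 lines: afn ckro idec lvni hyp zjwyi gnyla hdonk qlyc
Hunk 4: at line 4 remove [hyp,zjwyi,gnyla] add [quza,gvrl] -> 8 lines: afn ckro idec lvni quza gvrl hdonk qlyc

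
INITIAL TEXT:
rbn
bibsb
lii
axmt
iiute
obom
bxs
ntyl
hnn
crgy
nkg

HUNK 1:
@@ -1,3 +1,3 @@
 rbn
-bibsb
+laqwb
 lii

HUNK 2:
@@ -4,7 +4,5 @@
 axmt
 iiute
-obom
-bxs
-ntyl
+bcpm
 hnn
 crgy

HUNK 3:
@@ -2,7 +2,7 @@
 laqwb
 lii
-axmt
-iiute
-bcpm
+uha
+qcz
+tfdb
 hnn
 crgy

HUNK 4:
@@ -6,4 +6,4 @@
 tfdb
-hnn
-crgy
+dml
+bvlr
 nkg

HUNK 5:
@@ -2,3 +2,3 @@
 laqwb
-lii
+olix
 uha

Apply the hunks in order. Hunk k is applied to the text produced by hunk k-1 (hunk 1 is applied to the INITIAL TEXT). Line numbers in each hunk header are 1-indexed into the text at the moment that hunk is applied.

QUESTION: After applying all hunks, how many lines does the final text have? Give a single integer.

Hunk 1: at line 1 remove [bibsb] add [laqwb] -> 11 lines: rbn laqwb lii axmt iiute obom bxs ntyl hnn crgy nkg
Hunk 2: at line 4 remove [obom,bxs,ntyl] add [bcpm] -> 9 lines: rbn laqwb lii axmt iiute bcpm hnn crgy nkg
Hunk 3: at line 2 remove [axmt,iiute,bcpm] add [uha,qcz,tfdb] -> 9 lines: rbn laqwb lii uha qcz tfdb hnn crgy nkg
Hunk 4: at line 6 remove [hnn,crgy] add [dml,bvlr] -> 9 lines: rbn laqwb lii uha qcz tfdb dml bvlr nkg
Hunk 5: at line 2 remove [lii] add [olix] -> 9 lines: rbn laqwb olix uha qcz tfdb dml bvlr nkg
Final line count: 9

Answer: 9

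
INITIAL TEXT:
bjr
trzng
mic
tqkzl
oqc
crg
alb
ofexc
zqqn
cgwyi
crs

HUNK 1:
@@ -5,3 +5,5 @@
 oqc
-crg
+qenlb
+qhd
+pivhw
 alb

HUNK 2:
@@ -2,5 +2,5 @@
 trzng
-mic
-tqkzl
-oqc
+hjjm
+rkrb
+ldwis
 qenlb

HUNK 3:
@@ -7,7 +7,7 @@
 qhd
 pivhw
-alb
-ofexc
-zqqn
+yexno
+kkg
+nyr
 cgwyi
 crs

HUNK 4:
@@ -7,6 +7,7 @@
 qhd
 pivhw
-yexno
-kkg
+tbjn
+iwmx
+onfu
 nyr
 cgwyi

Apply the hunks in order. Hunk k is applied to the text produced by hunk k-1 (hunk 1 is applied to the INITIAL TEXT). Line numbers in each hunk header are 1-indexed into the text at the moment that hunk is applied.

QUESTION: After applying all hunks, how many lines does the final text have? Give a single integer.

Answer: 14

Derivation:
Hunk 1: at line 5 remove [crg] add [qenlb,qhd,pivhw] -> 13 lines: bjr trzng mic tqkzl oqc qenlb qhd pivhw alb ofexc zqqn cgwyi crs
Hunk 2: at line 2 remove [mic,tqkzl,oqc] add [hjjm,rkrb,ldwis] -> 13 lines: bjr trzng hjjm rkrb ldwis qenlb qhd pivhw alb ofexc zqqn cgwyi crs
Hunk 3: at line 7 remove [alb,ofexc,zqqn] add [yexno,kkg,nyr] -> 13 lines: bjr trzng hjjm rkrb ldwis qenlb qhd pivhw yexno kkg nyr cgwyi crs
Hunk 4: at line 7 remove [yexno,kkg] add [tbjn,iwmx,onfu] -> 14 lines: bjr trzng hjjm rkrb ldwis qenlb qhd pivhw tbjn iwmx onfu nyr cgwyi crs
Final line count: 14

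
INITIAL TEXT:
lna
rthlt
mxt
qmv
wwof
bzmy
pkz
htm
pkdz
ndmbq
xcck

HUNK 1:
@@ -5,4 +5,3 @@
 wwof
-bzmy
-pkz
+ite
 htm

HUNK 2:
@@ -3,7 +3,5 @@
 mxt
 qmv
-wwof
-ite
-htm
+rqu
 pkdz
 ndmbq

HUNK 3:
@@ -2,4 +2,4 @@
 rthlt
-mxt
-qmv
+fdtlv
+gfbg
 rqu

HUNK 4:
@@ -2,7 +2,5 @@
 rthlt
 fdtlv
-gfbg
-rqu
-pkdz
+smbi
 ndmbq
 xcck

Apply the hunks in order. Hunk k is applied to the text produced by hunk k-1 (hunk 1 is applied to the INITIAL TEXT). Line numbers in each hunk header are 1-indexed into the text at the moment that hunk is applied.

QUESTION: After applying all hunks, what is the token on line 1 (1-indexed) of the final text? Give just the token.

Answer: lna

Derivation:
Hunk 1: at line 5 remove [bzmy,pkz] add [ite] -> 10 lines: lna rthlt mxt qmv wwof ite htm pkdz ndmbq xcck
Hunk 2: at line 3 remove [wwof,ite,htm] add [rqu] -> 8 lines: lna rthlt mxt qmv rqu pkdz ndmbq xcck
Hunk 3: at line 2 remove [mxt,qmv] add [fdtlv,gfbg] -> 8 lines: lna rthlt fdtlv gfbg rqu pkdz ndmbq xcck
Hunk 4: at line 2 remove [gfbg,rqu,pkdz] add [smbi] -> 6 lines: lna rthlt fdtlv smbi ndmbq xcck
Final line 1: lna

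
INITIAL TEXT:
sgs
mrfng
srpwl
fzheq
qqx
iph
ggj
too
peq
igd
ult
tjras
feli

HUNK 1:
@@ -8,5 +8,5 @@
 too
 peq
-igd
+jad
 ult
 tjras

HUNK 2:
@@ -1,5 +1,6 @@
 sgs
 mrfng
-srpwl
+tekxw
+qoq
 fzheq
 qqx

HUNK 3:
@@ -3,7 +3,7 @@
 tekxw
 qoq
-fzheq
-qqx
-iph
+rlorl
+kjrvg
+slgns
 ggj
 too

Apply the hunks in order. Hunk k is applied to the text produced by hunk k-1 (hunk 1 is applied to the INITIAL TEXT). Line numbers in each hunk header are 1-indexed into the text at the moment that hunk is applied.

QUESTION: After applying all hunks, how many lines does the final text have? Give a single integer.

Hunk 1: at line 8 remove [igd] add [jad] -> 13 lines: sgs mrfng srpwl fzheq qqx iph ggj too peq jad ult tjras feli
Hunk 2: at line 1 remove [srpwl] add [tekxw,qoq] -> 14 lines: sgs mrfng tekxw qoq fzheq qqx iph ggj too peq jad ult tjras feli
Hunk 3: at line 3 remove [fzheq,qqx,iph] add [rlorl,kjrvg,slgns] -> 14 lines: sgs mrfng tekxw qoq rlorl kjrvg slgns ggj too peq jad ult tjras feli
Final line count: 14

Answer: 14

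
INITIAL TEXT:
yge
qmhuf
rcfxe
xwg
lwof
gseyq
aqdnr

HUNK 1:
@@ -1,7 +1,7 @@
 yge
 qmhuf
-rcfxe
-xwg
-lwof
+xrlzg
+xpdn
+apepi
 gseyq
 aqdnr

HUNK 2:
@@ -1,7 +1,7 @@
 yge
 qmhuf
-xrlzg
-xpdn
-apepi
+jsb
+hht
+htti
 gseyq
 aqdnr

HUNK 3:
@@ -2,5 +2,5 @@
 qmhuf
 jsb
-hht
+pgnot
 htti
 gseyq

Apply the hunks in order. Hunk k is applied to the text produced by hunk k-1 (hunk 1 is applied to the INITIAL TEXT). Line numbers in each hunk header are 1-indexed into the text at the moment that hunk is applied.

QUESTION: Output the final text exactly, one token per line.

Answer: yge
qmhuf
jsb
pgnot
htti
gseyq
aqdnr

Derivation:
Hunk 1: at line 1 remove [rcfxe,xwg,lwof] add [xrlzg,xpdn,apepi] -> 7 lines: yge qmhuf xrlzg xpdn apepi gseyq aqdnr
Hunk 2: at line 1 remove [xrlzg,xpdn,apepi] add [jsb,hht,htti] -> 7 lines: yge qmhuf jsb hht htti gseyq aqdnr
Hunk 3: at line 2 remove [hht] add [pgnot] -> 7 lines: yge qmhuf jsb pgnot htti gseyq aqdnr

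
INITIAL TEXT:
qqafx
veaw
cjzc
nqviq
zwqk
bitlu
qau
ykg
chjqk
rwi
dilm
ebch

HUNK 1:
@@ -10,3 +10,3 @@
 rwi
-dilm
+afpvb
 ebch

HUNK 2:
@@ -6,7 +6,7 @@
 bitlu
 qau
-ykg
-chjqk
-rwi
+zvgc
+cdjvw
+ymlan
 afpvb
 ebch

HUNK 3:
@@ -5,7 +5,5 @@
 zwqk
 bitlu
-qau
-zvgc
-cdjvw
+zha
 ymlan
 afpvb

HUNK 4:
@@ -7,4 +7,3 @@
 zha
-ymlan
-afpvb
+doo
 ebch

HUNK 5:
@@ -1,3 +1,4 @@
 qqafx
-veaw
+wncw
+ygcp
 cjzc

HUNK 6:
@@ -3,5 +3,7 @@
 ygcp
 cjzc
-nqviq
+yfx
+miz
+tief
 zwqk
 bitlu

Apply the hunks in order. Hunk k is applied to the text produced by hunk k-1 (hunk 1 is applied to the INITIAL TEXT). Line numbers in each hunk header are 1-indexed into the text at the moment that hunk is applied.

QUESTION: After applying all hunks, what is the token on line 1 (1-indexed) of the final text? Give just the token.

Hunk 1: at line 10 remove [dilm] add [afpvb] -> 12 lines: qqafx veaw cjzc nqviq zwqk bitlu qau ykg chjqk rwi afpvb ebch
Hunk 2: at line 6 remove [ykg,chjqk,rwi] add [zvgc,cdjvw,ymlan] -> 12 lines: qqafx veaw cjzc nqviq zwqk bitlu qau zvgc cdjvw ymlan afpvb ebch
Hunk 3: at line 5 remove [qau,zvgc,cdjvw] add [zha] -> 10 lines: qqafx veaw cjzc nqviq zwqk bitlu zha ymlan afpvb ebch
Hunk 4: at line 7 remove [ymlan,afpvb] add [doo] -> 9 lines: qqafx veaw cjzc nqviq zwqk bitlu zha doo ebch
Hunk 5: at line 1 remove [veaw] add [wncw,ygcp] -> 10 lines: qqafx wncw ygcp cjzc nqviq zwqk bitlu zha doo ebch
Hunk 6: at line 3 remove [nqviq] add [yfx,miz,tief] -> 12 lines: qqafx wncw ygcp cjzc yfx miz tief zwqk bitlu zha doo ebch
Final line 1: qqafx

Answer: qqafx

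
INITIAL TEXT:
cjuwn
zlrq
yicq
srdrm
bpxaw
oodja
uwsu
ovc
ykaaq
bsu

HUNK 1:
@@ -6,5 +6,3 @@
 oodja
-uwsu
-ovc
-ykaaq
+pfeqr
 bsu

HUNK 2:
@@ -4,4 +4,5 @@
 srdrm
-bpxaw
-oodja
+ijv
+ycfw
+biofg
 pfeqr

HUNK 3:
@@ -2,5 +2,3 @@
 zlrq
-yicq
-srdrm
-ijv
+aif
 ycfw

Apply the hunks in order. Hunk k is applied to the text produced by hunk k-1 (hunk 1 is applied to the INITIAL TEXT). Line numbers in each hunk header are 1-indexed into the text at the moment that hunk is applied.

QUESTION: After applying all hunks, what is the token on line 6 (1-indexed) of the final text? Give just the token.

Hunk 1: at line 6 remove [uwsu,ovc,ykaaq] add [pfeqr] -> 8 lines: cjuwn zlrq yicq srdrm bpxaw oodja pfeqr bsu
Hunk 2: at line 4 remove [bpxaw,oodja] add [ijv,ycfw,biofg] -> 9 lines: cjuwn zlrq yicq srdrm ijv ycfw biofg pfeqr bsu
Hunk 3: at line 2 remove [yicq,srdrm,ijv] add [aif] -> 7 lines: cjuwn zlrq aif ycfw biofg pfeqr bsu
Final line 6: pfeqr

Answer: pfeqr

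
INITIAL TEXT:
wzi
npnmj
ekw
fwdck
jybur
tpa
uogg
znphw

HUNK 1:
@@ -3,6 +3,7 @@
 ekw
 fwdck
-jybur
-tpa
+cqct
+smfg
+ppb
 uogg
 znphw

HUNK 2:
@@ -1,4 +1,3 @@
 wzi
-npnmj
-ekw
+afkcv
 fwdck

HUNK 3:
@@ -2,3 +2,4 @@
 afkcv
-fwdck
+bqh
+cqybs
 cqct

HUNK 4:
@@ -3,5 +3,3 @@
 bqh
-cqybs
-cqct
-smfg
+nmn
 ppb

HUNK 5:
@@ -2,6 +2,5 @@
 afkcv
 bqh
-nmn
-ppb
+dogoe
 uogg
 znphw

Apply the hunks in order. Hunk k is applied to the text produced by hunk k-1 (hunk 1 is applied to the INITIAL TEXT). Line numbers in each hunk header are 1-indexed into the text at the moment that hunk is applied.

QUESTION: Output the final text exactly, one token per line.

Hunk 1: at line 3 remove [jybur,tpa] add [cqct,smfg,ppb] -> 9 lines: wzi npnmj ekw fwdck cqct smfg ppb uogg znphw
Hunk 2: at line 1 remove [npnmj,ekw] add [afkcv] -> 8 lines: wzi afkcv fwdck cqct smfg ppb uogg znphw
Hunk 3: at line 2 remove [fwdck] add [bqh,cqybs] -> 9 lines: wzi afkcv bqh cqybs cqct smfg ppb uogg znphw
Hunk 4: at line 3 remove [cqybs,cqct,smfg] add [nmn] -> 7 lines: wzi afkcv bqh nmn ppb uogg znphw
Hunk 5: at line 2 remove [nmn,ppb] add [dogoe] -> 6 lines: wzi afkcv bqh dogoe uogg znphw

Answer: wzi
afkcv
bqh
dogoe
uogg
znphw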